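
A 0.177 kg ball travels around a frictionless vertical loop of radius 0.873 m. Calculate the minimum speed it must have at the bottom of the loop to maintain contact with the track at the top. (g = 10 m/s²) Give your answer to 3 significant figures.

v = 6.61 m/s

At the top: mg = mv_top²/r ⇒ v_top² = gr = 8.730 m²/s²
Energy from bottom to top (height 2r): ½mv_bot² = ½mv_top² + mg(2r)
v_bot² = gr + 4gr = 5gr = 43.65
v_bot = √(5gr) = 6.607 m/s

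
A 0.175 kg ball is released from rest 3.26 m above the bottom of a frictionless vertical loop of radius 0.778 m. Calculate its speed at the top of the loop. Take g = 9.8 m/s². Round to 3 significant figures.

v = 5.78 m/s

Energy conservation: mgh = ½mv_top² + mg(2r)
v_top² = 2g(h − 2r) = 2(9.8)(3.26 − 1.556) = 33.40
v_top = 5.779 m/s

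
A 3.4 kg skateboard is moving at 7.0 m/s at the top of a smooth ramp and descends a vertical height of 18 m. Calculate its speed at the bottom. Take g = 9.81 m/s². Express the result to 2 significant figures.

By conservation of mechanical energy, ½mv₀² + mgh = ½mv²
The mass cancels from both sides.
v² = v₀² + 2gh = (7.0)² + 2(9.81)(18) = 402.16
v = √402.16 = 20.05 m/s

v = 20 m/s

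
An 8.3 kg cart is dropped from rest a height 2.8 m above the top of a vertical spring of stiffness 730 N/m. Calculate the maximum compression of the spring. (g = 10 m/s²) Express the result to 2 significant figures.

x = 0.92 m

Measuring PE from the top of the relaxed spring, at max compression the cart has dropped H + x with zero KE, so:
mg(H + x) = ½kx²
½(730)x² − (8.3)(10)x − (8.3)(10)(2.8) = 0
365.0x² − 83.00x − 232.4 = 0
x = [83.00 + √(6889 + 339304)]/(2 × 365.0) = 0.9197 m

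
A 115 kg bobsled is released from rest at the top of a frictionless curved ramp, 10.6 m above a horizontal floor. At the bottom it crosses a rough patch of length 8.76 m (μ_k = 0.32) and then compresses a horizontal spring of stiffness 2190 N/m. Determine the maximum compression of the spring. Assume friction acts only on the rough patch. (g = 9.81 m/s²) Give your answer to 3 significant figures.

Initial energy: E₁ = mgh = (115)(9.81)(10.6) = 11958 J
Friction removes W_f = μ_k mg d = (0.32)(115)(9.81)(8.76) = 3162 J
Energy reaching the spring: E = 11958 − 3162 = 8796.0 J
At max compression ½kx² = E ⇒ x = √(2E/k) = √(2 × 8796.0/2190) = 2.834 m

x = 2.83 m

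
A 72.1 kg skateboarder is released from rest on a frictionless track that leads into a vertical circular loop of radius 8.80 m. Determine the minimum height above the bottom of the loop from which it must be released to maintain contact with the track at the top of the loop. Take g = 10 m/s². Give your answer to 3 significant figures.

At the top, for minimum speed gravity alone supplies the centripetal force: mg = mv_top²/r ⇒ v_top² = gr = 88.00 m²/s²
Energy conservation from release height h to the top (height 2r): mgh = ½mv_top² + mg(2r)
h = v_top²/(2g) + 2r = r/2 + 2r = 5r/2 = 22.00 m

h = 22.0 m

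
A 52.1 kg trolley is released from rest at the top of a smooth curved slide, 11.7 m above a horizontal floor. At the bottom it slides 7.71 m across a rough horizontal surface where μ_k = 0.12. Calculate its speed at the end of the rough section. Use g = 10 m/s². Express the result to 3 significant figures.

v = 14.7 m/s

Applying the work–energy principle:
mgh = ½mv² + μ_k m g d
W_f = μ_k mg d = (0.12)(52.1)(10)(7.71) = 482.0 J
½mv² = mgh − W_f = 6095.7 − 482.0 = 5613.7 J
v = √(2 × 5613.7/52.1) = 14.68 m/s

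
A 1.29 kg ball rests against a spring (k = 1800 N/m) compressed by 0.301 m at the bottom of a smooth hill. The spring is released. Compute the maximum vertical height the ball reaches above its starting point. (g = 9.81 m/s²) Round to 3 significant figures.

At maximum height the ball is at rest, so ½kx² = mgh
h = kx²/(2mg) = (1800)(0.301)²/(2 × 1.29 × 9.81) = 6.443 m

h = 6.44 m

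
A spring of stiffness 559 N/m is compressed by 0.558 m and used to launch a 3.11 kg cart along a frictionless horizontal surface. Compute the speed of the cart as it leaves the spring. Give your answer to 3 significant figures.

v = 7.48 m/s

Spring PE converts entirely to kinetic energy: ½kx² = ½mv²
v = x√(k/m) = 0.558 × √(559/3.11) = 7.481 m/s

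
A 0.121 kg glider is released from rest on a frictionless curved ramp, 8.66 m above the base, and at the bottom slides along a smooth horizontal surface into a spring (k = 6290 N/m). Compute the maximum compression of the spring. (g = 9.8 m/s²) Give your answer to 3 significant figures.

At max compression the glider is momentarily at rest: mgh = ½kx²
x = √(2mgh/k) = √(2 × 0.121 × 9.8 × 8.66 / 6290) = 0.05714 m

x = 0.0571 m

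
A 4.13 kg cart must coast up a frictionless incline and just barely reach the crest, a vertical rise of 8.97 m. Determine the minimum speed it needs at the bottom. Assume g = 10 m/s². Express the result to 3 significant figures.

v = 13.4 m/s

At the top it is momentarily at rest, so all KE converts to PE: ½mv² = mgh
v = √(2gh) = √(2 × 10 × 8.97) = 13.39 m/s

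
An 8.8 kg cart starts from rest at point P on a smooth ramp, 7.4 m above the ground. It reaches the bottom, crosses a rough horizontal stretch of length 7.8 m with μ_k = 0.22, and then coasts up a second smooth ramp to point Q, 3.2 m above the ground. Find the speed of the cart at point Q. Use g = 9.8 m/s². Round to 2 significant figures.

v = 7.0 m/s

Energy at P: mgh₁ = (8.8)(9.8)(7.4) = 638.18 J
Friction loss: W_f = μ_k mg d = 148.0 J
At Q: ½mv² + mgh₂ = mgh₁ − W_f
½mv² = 638.18 − 148.0 − 275.97 = 214.22 J
v = √(2 × 214.22/8.8) = 6.978 m/s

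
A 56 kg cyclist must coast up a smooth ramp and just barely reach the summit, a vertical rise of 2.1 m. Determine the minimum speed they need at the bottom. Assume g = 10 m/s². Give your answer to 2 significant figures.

At the top they are momentarily at rest, so all KE converts to PE: ½mv² = mgh
v = √(2gh) = √(2 × 10 × 2.1) = 6.481 m/s

v = 6.5 m/s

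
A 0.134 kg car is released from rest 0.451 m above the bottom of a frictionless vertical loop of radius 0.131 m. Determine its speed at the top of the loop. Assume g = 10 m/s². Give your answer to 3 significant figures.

Energy conservation: mgh = ½mv_top² + mg(2r)
v_top² = 2g(h − 2r) = 2(10)(0.451 − 0.2620) = 3.780
v_top = 1.944 m/s

v = 1.94 m/s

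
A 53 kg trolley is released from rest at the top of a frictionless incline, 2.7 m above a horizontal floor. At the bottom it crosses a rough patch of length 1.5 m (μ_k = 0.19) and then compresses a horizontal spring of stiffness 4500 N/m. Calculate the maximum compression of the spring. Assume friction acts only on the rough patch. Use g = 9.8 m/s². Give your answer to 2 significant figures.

Initial energy: E₁ = mgh = (53)(9.8)(2.7) = 1402.4 J
Friction removes W_f = μ_k mg d = (0.19)(53)(9.8)(1.5) = 148.0 J
Energy reaching the spring: E = 1402.4 − 148.0 = 1254.4 J
At max compression ½kx² = E ⇒ x = √(2E/k) = √(2 × 1254.4/4500) = 0.7467 m

x = 0.75 m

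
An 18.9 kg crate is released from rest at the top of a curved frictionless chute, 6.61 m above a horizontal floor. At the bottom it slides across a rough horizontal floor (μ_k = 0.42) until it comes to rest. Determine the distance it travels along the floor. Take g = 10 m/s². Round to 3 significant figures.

Energy at the top = energy at the end + work done against friction:
At rest all PE has been dissipated by friction: mgh = μ_k m g d
d = h/μ_k = 6.61/0.42 = 15.74 m

d = 15.7 m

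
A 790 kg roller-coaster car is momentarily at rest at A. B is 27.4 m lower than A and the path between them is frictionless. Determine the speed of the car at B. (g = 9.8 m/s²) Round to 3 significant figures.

v = 23.2 m/s

By conservation of mechanical energy, mgh = ½mv²
v = √(2gh) = √(2 × 9.8 × 27.4) = √537.04 = 23.17 m/s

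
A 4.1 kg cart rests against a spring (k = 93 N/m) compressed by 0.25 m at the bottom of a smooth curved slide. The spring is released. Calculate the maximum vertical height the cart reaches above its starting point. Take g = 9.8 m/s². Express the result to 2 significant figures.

h = 0.072 m

At maximum height the cart is at rest, so ½kx² = mgh
h = kx²/(2mg) = (93)(0.25)²/(2 × 4.1 × 9.8) = 0.07233 m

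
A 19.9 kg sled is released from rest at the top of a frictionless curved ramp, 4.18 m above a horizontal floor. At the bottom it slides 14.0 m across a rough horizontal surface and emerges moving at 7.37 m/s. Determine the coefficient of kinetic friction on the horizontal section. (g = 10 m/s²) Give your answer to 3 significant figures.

Energy bookkeeping (friction removes W_f = μ_k N d):
mgh = ½mv² + μ_k m g d
mgh = 831.82 J; ½mv² = 540.45 J
W_f = 831.82 − 540.45 = 291.4 J
μ_k = W_f/(mg·d) = 291.4/(199.0 × 14.0) = 0.1046

μ_k = 0.105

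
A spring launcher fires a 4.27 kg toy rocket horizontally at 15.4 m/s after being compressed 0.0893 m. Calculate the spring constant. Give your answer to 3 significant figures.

k = 127000 N/m

½kx² = ½mv²
k = mv²/x² = (4.27)(15.4)²/(0.0893)² = 126989 N/m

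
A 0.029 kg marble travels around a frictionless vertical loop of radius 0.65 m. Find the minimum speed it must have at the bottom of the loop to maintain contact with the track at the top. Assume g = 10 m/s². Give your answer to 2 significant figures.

v = 5.7 m/s

At the top: mg = mv_top²/r ⇒ v_top² = gr = 6.500 m²/s²
Energy from bottom to top (height 2r): ½mv_bot² = ½mv_top² + mg(2r)
v_bot² = gr + 4gr = 5gr = 32.50
v_bot = √(5gr) = 5.701 m/s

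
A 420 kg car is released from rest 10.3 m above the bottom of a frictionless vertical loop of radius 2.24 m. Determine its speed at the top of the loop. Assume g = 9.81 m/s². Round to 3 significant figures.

Energy conservation: mgh = ½mv_top² + mg(2r)
v_top² = 2g(h − 2r) = 2(9.81)(10.3 − 4.480) = 114.2
v_top = 10.69 m/s

v = 10.7 m/s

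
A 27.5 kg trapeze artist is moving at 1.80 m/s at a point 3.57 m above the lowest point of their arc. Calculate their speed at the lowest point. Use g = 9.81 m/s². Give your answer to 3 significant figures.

By conservation of mechanical energy, ½mv₀² + mgh = ½mv²
The mass cancels from both sides.
v² = v₀² + 2gh = (1.80)² + 2(9.81)(3.57) = 73.283
v = √73.283 = 8.561 m/s

v = 8.56 m/s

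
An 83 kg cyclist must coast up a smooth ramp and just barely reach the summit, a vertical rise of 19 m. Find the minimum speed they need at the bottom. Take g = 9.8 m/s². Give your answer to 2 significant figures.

At the top they are momentarily at rest, so all KE converts to PE: ½mv² = mgh
v = √(2gh) = √(2 × 9.8 × 19) = 19.30 m/s

v = 19 m/s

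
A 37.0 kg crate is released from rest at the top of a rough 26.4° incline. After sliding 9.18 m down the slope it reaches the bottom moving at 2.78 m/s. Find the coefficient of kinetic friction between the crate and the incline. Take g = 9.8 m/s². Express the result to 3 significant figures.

Energy balance down the incline: mg L sinθ − ½mv² = μ_k (mg cosθ) L
mgL sinθ = 1480.0 J; ½mv² = 142.98 J
W_f = 1480.0 − 142.98 = 1337 J
μ_k = W_f/(mg cosθ · L) = 1337/(324.8 × 9.18) = 0.4485

μ_k = 0.448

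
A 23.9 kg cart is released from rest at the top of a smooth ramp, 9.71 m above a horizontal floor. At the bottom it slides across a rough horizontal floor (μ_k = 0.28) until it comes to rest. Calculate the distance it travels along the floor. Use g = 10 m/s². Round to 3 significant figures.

d = 34.7 m

Energy at the top = energy at the end + work done against friction:
At rest all PE has been dissipated by friction: mgh = μ_k m g d
d = h/μ_k = 9.71/0.28 = 34.68 m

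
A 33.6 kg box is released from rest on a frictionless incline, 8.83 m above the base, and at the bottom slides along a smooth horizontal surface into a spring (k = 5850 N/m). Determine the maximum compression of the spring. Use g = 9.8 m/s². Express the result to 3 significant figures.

x = 0.997 m

Energy conservation (no friction) from release to max compression: mgh = ½kx²
x = √(2mgh/k) = √(2 × 33.6 × 9.8 × 8.83 / 5850) = 0.9970 m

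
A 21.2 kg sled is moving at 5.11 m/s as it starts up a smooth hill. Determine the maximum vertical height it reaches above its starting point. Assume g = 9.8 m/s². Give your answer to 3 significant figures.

h = 1.33 m

Setting KE at the bottom equal to PE gained: ½mv² = mgh
h = v²/(2g) = 5.11²/(2 × 9.8) = 1.332 m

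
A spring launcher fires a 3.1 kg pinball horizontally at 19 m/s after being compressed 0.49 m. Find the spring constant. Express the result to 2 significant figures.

k = 4700 N/m

Energy stored in the spring equals the launch KE: ½kx² = ½mv²
k = mv²/x² = (3.1)(19)²/(0.49)² = 4661 N/m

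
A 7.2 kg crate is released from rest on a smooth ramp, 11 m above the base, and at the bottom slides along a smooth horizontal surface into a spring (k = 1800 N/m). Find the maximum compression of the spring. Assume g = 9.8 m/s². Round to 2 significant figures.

At max compression the crate is momentarily at rest: mgh = ½kx²
x = √(2mgh/k) = √(2 × 7.2 × 9.8 × 11 / 1800) = 0.9287 m

x = 0.93 m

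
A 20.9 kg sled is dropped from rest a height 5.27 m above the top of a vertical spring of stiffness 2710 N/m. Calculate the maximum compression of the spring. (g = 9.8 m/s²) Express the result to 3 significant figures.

Take the reference level at the top of the uncompressed spring. At max compression the sled has fallen H + x and is momentarily at rest:
mg(H + x) = ½kx²
½(2710)x² − (20.9)(9.8)x − (20.9)(9.8)(5.27) = 0
1355x² − 204.8x − 1079 = 0
x = [204.8 + √(41951 + 5.8504e+06)]/(2 × 1355) = 0.9713 m

x = 0.971 m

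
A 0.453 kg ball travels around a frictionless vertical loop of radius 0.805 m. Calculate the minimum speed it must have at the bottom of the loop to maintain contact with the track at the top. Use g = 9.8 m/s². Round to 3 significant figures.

At the top: mg = mv_top²/r ⇒ v_top² = gr = 7.889 m²/s²
Energy from bottom to top (height 2r): ½mv_bot² = ½mv_top² + mg(2r)
v_bot² = gr + 4gr = 5gr = 39.45
v_bot = √(5gr) = 6.281 m/s

v = 6.28 m/s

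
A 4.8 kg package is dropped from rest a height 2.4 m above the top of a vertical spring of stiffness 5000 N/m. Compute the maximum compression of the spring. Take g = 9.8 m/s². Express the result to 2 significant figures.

x = 0.22 m

Measuring PE from the top of the relaxed spring, at max compression the package has dropped H + x with zero KE, so:
mg(H + x) = ½kx²
½(5000)x² − (4.8)(9.8)x − (4.8)(9.8)(2.4) = 0
2500x² − 47.04x − 112.9 = 0
x = [47.04 + √(2213 + 1.1290e+06)]/(2 × 2500) = 0.2221 m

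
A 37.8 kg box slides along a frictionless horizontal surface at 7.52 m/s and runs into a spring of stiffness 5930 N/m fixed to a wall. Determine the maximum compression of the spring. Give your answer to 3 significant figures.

x = 0.600 m

Conservation of energy between contact and max compression: ½mv² = ½kx²
x = v√(m/k) = 7.52 × √(37.8/5930) = 0.6004 m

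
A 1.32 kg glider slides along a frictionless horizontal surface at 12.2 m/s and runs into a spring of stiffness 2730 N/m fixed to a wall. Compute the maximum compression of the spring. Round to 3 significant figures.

x = 0.268 m

At max compression the glider is momentarily at rest: ½mv² = ½kx²
x = v√(m/k) = 12.2 × √(1.32/2730) = 0.2683 m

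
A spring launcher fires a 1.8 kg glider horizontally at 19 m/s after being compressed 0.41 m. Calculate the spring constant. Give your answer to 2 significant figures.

k = 3900 N/m

½kx² = ½mv²
k = mv²/x² = (1.8)(19)²/(0.41)² = 3866 N/m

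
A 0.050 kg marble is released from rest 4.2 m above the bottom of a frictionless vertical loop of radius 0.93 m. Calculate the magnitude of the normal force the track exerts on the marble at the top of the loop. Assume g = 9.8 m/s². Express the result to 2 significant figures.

Energy from release to top (height 2r): mgh = ½mv_top² + mg(2r)
v_top² = 2g(h − 2r) = 2(9.8)(4.2 − 1.860) = 45.864 m²/s²
At the top, both N and weight point toward the centre: N + mg = mv_top²/r
N = m(v_top²/r − g) = 0.050(45.864/0.93 − 9.8) = 1.976 N

N = 2.0 N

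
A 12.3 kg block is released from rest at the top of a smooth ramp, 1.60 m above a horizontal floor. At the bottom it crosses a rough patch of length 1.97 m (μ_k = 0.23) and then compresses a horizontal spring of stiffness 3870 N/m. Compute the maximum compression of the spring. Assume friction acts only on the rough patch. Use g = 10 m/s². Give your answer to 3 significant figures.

Initial energy: E₁ = mgh = (12.3)(10)(1.60) = 196.80 J
Friction removes W_f = μ_k mg d = (0.23)(12.3)(10)(1.97) = 55.73 J
Energy reaching the spring: E = 196.80 − 55.73 = 141.07 J
At max compression ½kx² = E ⇒ x = √(2E/k) = √(2 × 141.07/3870) = 0.2700 m

x = 0.270 m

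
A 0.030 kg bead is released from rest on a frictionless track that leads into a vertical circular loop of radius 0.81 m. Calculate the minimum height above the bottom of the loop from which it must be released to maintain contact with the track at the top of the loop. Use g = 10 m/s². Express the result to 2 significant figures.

h = 2.0 m

At the top, for minimum speed gravity alone supplies the centripetal force: mg = mv_top²/r ⇒ v_top² = gr = 8.100 m²/s²
Energy conservation from release height h to the top (height 2r): mgh = ½mv_top² + mg(2r)
h = v_top²/(2g) + 2r = r/2 + 2r = 5r/2 = 2.025 m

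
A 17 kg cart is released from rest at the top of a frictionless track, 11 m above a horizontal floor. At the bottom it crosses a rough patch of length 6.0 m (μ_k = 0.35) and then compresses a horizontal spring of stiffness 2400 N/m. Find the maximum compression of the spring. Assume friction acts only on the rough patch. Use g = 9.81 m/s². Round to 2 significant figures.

Initial energy: E₁ = mgh = (17)(9.81)(11) = 1834.5 J
Friction removes W_f = μ_k mg d = (0.35)(17)(9.81)(6.0) = 350.2 J
Energy reaching the spring: E = 1834.5 − 350.2 = 1484.3 J
At max compression ½kx² = E ⇒ x = √(2E/k) = √(2 × 1484.3/2400) = 1.112 m

x = 1.1 m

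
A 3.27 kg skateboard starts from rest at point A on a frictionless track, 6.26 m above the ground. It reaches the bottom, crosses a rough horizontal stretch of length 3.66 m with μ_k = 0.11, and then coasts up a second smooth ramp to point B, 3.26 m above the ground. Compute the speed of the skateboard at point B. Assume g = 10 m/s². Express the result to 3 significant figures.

v = 7.21 m/s

Energy at A: mgh₁ = (3.27)(10)(6.26) = 204.70 J
Friction loss: W_f = μ_k mg d = 13.17 J
At B: ½mv² + mgh₂ = mgh₁ − W_f
½mv² = 204.70 − 13.17 − 106.60 = 84.935 J
v = √(2 × 84.935/3.27) = 7.207 m/s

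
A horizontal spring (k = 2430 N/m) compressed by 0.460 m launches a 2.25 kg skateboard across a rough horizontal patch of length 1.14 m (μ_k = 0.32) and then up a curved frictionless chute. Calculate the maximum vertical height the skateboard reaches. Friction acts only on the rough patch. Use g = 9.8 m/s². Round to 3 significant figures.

h = 11.3 m

Spring energy: E₀ = ½kx² = ½(2430)(0.460)² = 257.09 J
Friction: W_f = μ_k mg d = (0.32)(2.25)(9.8)(1.14) = 8.044 J
Energy at base of ramp: E = 257.09 − 8.044 = 249.05 J
At max height all remaining energy is PE: mgh = E ⇒ h = E/(mg) = 249.05/(2.25 × 9.8) = 11.29 m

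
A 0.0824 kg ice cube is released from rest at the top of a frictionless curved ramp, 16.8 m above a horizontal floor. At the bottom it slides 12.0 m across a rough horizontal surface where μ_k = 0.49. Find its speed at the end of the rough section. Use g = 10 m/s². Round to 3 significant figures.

Energy at the top = energy at the end + work done against friction:
mgh = ½mv² + μ_k m g d
W_f = μ_k mg d = (0.49)(0.0824)(10)(12.0) = 4.845 J
½mv² = mgh − W_f = 13.843 − 4.845 = 8.9981 J
v = √(2 × 8.9981/0.0824) = 14.78 m/s

v = 14.8 m/s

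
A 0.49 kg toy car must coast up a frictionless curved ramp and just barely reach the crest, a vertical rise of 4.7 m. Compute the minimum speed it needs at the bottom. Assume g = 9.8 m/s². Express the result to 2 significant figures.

v = 9.6 m/s

At the top it is momentarily at rest, so all KE converts to PE: ½mv² = mgh
v = √(2gh) = √(2 × 9.8 × 4.7) = 9.598 m/s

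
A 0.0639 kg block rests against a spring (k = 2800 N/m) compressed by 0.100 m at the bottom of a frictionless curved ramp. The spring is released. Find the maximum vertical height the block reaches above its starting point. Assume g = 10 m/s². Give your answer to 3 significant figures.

h = 21.9 m

At maximum height the block is at rest, so ½kx² = mgh
h = kx²/(2mg) = (2800)(0.100)²/(2 × 0.0639 × 10) = 21.91 m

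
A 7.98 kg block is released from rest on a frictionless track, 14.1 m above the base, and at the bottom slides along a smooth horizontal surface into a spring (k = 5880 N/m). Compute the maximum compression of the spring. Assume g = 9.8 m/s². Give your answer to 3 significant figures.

At max compression the block is momentarily at rest: mgh = ½kx²
x = √(2mgh/k) = √(2 × 7.98 × 9.8 × 14.1 / 5880) = 0.6124 m

x = 0.612 m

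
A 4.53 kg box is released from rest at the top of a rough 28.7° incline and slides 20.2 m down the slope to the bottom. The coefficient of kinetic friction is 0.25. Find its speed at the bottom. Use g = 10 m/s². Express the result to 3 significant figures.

Taking the bottom as reference, mgh = ½mv² + μ_k N L with h = L sinθ, N = mg cosθ:
mgh = mgL sinθ = (4.53)(10)(20.2)sin28.7° = 439.43 J
W_f = μ_k mg cosθ · L = (0.25)(4.53)(10)cos28.7°·20.2 = 200.7 J
½mv² = 439.43 − 200.7 = 238.77 J
v = √(2 × 238.77/4.53) = 10.27 m/s

v = 10.3 m/s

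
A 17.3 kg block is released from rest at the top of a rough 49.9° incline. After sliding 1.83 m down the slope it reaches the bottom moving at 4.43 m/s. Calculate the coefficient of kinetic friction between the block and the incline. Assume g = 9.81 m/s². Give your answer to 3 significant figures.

μ_k = 0.339

mgh = ½mv² + μ_k (mg cosθ) L, with h = L sinθ
mgL sinθ = 237.57 J; ½mv² = 169.76 J
W_f = 237.57 − 169.76 = 67.81 J
μ_k = W_f/(mg cosθ · L) = 67.81/(109.3 × 1.83) = 0.3390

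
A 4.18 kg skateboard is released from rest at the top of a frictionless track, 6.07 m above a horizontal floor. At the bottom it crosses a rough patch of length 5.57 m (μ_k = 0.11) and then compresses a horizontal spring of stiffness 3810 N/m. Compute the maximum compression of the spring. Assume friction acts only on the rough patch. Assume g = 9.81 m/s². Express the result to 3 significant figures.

x = 0.343 m

Initial energy: E₁ = mgh = (4.18)(9.81)(6.07) = 248.91 J
Friction removes W_f = μ_k mg d = (0.11)(4.18)(9.81)(5.57) = 25.12 J
Energy reaching the spring: E = 248.91 − 25.12 = 223.78 J
At max compression ½kx² = E ⇒ x = √(2E/k) = √(2 × 223.78/3810) = 0.3427 m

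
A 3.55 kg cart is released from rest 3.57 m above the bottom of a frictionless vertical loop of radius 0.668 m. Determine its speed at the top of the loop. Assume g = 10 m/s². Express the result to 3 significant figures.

Energy conservation: mgh = ½mv_top² + mg(2r)
v_top² = 2g(h − 2r) = 2(10)(3.57 − 1.336) = 44.68
v_top = 6.684 m/s

v = 6.68 m/s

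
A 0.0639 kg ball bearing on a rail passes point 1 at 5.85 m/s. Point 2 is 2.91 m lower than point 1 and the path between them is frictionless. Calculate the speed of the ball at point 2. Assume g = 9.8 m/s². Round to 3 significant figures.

Energy conservation between the two points: ½mv₀² + mgh = ½mv²
v² = v₀² + 2gh = (5.85)² + 2(9.8)(2.91) = 91.258
v = √91.258 = 9.553 m/s

v = 9.55 m/s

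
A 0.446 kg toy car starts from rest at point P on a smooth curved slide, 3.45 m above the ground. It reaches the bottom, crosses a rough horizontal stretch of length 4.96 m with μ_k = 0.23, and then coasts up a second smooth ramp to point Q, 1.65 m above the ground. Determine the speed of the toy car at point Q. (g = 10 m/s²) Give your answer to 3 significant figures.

Energy at P: mgh₁ = (0.446)(10)(3.45) = 15.387 J
Friction loss: W_f = μ_k mg d = 5.088 J
At Q: ½mv² + mgh₂ = mgh₁ − W_f
½mv² = 15.387 − 5.088 − 7.3590 = 2.9400 J
v = √(2 × 2.9400/0.446) = 3.631 m/s

v = 3.63 m/s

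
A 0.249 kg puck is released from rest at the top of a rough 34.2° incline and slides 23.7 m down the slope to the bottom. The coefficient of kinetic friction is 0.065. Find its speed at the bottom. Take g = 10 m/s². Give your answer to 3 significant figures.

Taking the bottom as reference, mgh = ½mv² + μ_k N L with h = L sinθ, N = mg cosθ:
mgh = mgL sinθ = (0.249)(10)(23.7)sin34.2° = 33.170 J
W_f = μ_k mg cosθ · L = (0.065)(0.249)(10)cos34.2°·23.7 = 3.173 J
½mv² = 33.170 − 3.173 = 29.998 J
v = √(2 × 29.998/0.249) = 15.52 m/s

v = 15.5 m/s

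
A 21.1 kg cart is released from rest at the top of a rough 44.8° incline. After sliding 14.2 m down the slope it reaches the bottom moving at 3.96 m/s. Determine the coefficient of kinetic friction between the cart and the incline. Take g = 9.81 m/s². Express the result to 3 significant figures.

mgh = ½mv² + μ_k (mg cosθ) L, with h = L sinθ
mgL sinθ = 2071.1 J; ½mv² = 165.44 J
W_f = 2071.1 − 165.44 = 1906 J
μ_k = W_f/(mg cosθ · L) = 1906/(146.9 × 14.2) = 0.9137

μ_k = 0.914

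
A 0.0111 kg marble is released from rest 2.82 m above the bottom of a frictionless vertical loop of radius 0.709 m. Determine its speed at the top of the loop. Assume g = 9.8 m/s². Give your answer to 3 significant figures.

Energy conservation: mgh = ½mv_top² + mg(2r)
v_top² = 2g(h − 2r) = 2(9.8)(2.82 − 1.418) = 27.48
v_top = 5.242 m/s

v = 5.24 m/s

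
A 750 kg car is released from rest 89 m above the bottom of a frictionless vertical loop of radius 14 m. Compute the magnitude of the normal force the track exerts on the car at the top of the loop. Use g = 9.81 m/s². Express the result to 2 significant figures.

N = 57000 N

Energy from release to top (height 2r): mgh = ½mv_top² + mg(2r)
v_top² = 2g(h − 2r) = 2(9.81)(89 − 28.00) = 1196.8 m²/s²
At the top, both N and weight point toward the centre: N + mg = mv_top²/r
N = m(v_top²/r − g) = 750(1196.8/14 − 9.81) = 56758 N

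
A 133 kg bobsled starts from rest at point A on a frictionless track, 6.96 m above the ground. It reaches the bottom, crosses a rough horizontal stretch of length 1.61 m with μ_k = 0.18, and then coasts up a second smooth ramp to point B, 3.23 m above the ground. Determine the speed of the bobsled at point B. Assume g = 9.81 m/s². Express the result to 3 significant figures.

Energy at A: mgh₁ = (133)(9.81)(6.96) = 9080.9 J
Friction loss: W_f = μ_k mg d = 378.1 J
At B: ½mv² + mgh₂ = mgh₁ − W_f
½mv² = 9080.9 − 378.1 − 4214.3 = 4488.5 J
v = √(2 × 4488.5/133) = 8.216 m/s

v = 8.22 m/s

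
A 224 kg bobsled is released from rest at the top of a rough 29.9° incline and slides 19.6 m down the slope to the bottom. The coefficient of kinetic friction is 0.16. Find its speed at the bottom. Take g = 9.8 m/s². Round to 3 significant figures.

Taking the bottom as reference, mgh = ½mv² + μ_k N L with h = L sinθ, N = mg cosθ:
mgh = mgL sinθ = (224)(9.8)(19.6)sin29.9° = 21448 J
W_f = μ_k mg cosθ · L = (0.16)(224)(9.8)cos29.9°·19.6 = 5968 J
½mv² = 21448 − 5968 = 15480 J
v = √(2 × 15480/224) = 11.76 m/s

v = 11.8 m/s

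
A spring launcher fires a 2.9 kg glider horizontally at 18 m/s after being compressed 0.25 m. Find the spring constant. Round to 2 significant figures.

Spring PE at full compression equals KE at release: ½kx² = ½mv²
k = mv²/x² = (2.9)(18)²/(0.25)² = 15034 N/m

k = 15000 N/m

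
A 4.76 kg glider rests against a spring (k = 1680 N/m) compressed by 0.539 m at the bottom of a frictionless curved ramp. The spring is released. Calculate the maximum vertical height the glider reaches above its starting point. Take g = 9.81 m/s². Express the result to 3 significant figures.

h = 5.23 m

All spring PE becomes gravitational PE at the highest point: ½kx² = mgh
h = kx²/(2mg) = (1680)(0.539)²/(2 × 4.76 × 9.81) = 5.226 m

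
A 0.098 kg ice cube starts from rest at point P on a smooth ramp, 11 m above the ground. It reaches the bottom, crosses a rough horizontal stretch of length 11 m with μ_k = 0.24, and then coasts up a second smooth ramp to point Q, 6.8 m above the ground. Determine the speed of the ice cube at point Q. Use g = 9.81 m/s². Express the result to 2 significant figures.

Energy at P: mgh₁ = (0.098)(9.81)(11) = 10.575 J
Friction loss: W_f = μ_k mg d = 2.538 J
At Q: ½mv² + mgh₂ = mgh₁ − W_f
½mv² = 10.575 − 2.538 − 6.5374 = 1.4998 J
v = √(2 × 1.4998/0.098) = 5.532 m/s

v = 5.5 m/s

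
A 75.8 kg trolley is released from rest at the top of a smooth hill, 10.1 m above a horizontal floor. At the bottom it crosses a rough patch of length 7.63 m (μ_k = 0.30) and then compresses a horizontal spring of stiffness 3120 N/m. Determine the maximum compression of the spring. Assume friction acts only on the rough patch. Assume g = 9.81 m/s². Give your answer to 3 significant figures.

Initial energy: E₁ = mgh = (75.8)(9.81)(10.1) = 7510.3 J
Friction removes W_f = μ_k mg d = (0.30)(75.8)(9.81)(7.63) = 1702 J
Energy reaching the spring: E = 7510.3 − 1702 = 5808.2 J
At max compression ½kx² = E ⇒ x = √(2E/k) = √(2 × 5808.2/3120) = 1.930 m

x = 1.93 m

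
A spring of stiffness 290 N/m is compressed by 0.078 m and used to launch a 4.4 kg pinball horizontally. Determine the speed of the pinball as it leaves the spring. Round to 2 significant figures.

Conservation of energy: ½kx² = ½mv²
v = x√(k/m) = 0.078 × √(290/4.4) = 0.6332 m/s

v = 0.63 m/s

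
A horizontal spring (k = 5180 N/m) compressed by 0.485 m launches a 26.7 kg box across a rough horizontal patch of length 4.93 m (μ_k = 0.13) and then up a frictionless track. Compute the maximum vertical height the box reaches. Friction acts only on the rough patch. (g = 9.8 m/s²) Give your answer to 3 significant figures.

Spring energy: E₀ = ½kx² = ½(5180)(0.485)² = 609.23 J
Friction: W_f = μ_k mg d = (0.13)(26.7)(9.8)(4.93) = 167.7 J
Energy at base of ramp: E = 609.23 − 167.7 = 441.53 J
At max height all remaining energy is PE: mgh = E ⇒ h = E/(mg) = 441.53/(26.7 × 9.8) = 1.687 m

h = 1.69 m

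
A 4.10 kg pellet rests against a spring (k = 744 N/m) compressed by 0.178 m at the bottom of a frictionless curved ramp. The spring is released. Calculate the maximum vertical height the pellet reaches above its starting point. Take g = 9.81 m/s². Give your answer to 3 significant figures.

h = 0.293 m

At maximum height the pellet is at rest, so ½kx² = mgh
h = kx²/(2mg) = (744)(0.178)²/(2 × 4.10 × 9.81) = 0.2930 m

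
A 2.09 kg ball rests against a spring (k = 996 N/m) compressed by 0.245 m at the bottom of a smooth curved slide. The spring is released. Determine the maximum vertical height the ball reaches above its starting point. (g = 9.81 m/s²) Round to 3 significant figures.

Energy conservation from release to the highest point: ½kx² = mgh
h = kx²/(2mg) = (996)(0.245)²/(2 × 2.09 × 9.81) = 1.458 m

h = 1.46 m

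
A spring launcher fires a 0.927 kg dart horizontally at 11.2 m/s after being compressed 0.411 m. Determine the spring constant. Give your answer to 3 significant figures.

k = 688 N/m

Energy stored in the spring equals the launch KE: ½kx² = ½mv²
k = mv²/x² = (0.927)(11.2)²/(0.411)² = 688.4 N/m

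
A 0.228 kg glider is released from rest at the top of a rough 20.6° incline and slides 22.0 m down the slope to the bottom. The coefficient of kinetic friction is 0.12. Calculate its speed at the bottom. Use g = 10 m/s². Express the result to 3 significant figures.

Energy: mgh = ½mv² + W_f, with h = L sinθ and W_f = μ_k (mg cosθ) L
mgh = mgL sinθ = (0.228)(10)(22.0)sin20.6° = 17.648 J
W_f = μ_k mg cosθ · L = (0.12)(0.228)(10)cos20.6°·22.0 = 5.634 J
½mv² = 17.648 − 5.634 = 12.014 J
v = √(2 × 12.014/0.228) = 10.27 m/s

v = 10.3 m/s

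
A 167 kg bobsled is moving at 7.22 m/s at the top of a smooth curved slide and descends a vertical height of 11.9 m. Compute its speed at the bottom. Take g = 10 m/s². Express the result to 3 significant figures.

v = 17.0 m/s

By conservation of mechanical energy, ½mv₀² + mgh = ½mv²
v² = v₀² + 2gh = (7.22)² + 2(10)(11.9) = 290.13
v = √290.13 = 17.03 m/s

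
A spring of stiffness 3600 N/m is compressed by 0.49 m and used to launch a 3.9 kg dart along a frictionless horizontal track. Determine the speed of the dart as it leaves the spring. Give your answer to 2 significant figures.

v = 15 m/s

Spring PE converts entirely to kinetic energy: ½kx² = ½mv²
v = x√(k/m) = 0.49 × √(3600/3.9) = 14.89 m/s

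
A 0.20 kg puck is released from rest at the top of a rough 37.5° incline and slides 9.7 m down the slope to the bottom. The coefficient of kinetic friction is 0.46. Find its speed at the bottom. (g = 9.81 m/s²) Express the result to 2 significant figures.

v = 6.8 m/s

Work–energy: mg(L sinθ) − μ_k(mg cosθ)L = ½mv²
mgh = mgL sinθ = (0.20)(9.81)(9.7)sin37.5° = 11.586 J
W_f = μ_k mg cosθ · L = (0.46)(0.20)(9.81)cos37.5°·9.7 = 6.945 J
½mv² = 11.586 − 6.945 = 4.6402 J
v = √(2 × 4.6402/0.20) = 6.812 m/s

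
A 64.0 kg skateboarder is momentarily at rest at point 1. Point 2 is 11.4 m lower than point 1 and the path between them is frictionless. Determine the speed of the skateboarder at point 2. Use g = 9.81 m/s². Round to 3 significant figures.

v = 15.0 m/s

Energy conservation between the two points: mgh = ½mv²
v = √(2gh) = √(2 × 9.81 × 11.4) = √223.67 = 14.96 m/s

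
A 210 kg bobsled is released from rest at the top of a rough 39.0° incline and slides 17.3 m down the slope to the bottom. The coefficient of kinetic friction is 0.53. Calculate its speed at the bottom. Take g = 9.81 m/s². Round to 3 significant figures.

v = 8.59 m/s

Taking the bottom as reference, mgh = ½mv² + μ_k N L with h = L sinθ, N = mg cosθ:
mgh = mgL sinθ = (210)(9.81)(17.3)sin39.0° = 22429 J
W_f = μ_k mg cosθ · L = (0.53)(210)(9.81)cos39.0°·17.3 = 14680 J
½mv² = 22429 − 14680 = 7749.3 J
v = √(2 × 7749.3/210) = 8.591 m/s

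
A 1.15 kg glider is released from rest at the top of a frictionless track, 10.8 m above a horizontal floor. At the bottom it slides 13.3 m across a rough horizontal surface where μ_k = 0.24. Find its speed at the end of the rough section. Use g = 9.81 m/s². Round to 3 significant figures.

v = 12.2 m/s

Energy at the top = energy at the end + work done against friction:
mgh = ½mv² + μ_k m g d
W_f = μ_k mg d = (0.24)(1.15)(9.81)(13.3) = 36.01 J
½mv² = mgh − W_f = 121.84 − 36.01 = 85.830 J
v = √(2 × 85.830/1.15) = 12.22 m/s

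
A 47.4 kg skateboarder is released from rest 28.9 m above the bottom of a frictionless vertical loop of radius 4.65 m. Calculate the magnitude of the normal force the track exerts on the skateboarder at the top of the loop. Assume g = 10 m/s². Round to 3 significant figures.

N = 3520 N

Energy from release to top (height 2r): mgh = ½mv_top² + mg(2r)
v_top² = 2g(h − 2r) = 2(10)(28.9 − 9.300) = 392.00 m²/s²
At the top, both N and weight point toward the centre: N + mg = mv_top²/r
N = m(v_top²/r − g) = 47.4(392.00/4.65 − 10) = 3522 N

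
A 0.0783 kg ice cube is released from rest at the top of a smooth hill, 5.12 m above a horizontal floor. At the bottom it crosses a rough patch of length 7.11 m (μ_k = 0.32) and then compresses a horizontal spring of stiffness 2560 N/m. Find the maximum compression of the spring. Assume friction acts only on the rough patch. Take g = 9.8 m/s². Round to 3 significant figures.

x = 0.0413 m

Initial energy: E₁ = mgh = (0.0783)(9.8)(5.12) = 3.9288 J
Friction removes W_f = μ_k mg d = (0.32)(0.0783)(9.8)(7.11) = 1.746 J
Energy reaching the spring: E = 3.9288 − 1.746 = 2.1829 J
At max compression ½kx² = E ⇒ x = √(2E/k) = √(2 × 2.1829/2560) = 0.04130 m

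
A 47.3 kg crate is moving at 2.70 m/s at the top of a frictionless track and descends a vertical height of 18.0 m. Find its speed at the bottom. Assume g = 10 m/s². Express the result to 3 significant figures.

v = 19.2 m/s

Equating total energy at the two states: ½mv₀² + mgh = ½mv²
v² = v₀² + 2gh = (2.70)² + 2(10)(18.0) = 367.29
v = √367.29 = 19.16 m/s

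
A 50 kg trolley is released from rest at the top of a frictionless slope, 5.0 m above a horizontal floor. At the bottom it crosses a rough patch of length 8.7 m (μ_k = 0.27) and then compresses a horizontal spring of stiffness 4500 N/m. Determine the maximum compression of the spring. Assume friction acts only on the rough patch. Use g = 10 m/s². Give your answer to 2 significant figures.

x = 0.77 m

Initial energy: E₁ = mgh = (50)(10)(5.0) = 2500.0 J
Friction removes W_f = μ_k mg d = (0.27)(50)(10)(8.7) = 1174 J
Energy reaching the spring: E = 2500.0 − 1174 = 1325.5 J
At max compression ½kx² = E ⇒ x = √(2E/k) = √(2 × 1325.5/4500) = 0.7675 m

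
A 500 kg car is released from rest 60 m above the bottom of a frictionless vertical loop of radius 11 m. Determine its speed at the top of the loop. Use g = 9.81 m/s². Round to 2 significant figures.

v = 27 m/s

Energy conservation: mgh = ½mv_top² + mg(2r)
v_top² = 2g(h − 2r) = 2(9.81)(60 − 22.00) = 745.6
v_top = 27.30 m/s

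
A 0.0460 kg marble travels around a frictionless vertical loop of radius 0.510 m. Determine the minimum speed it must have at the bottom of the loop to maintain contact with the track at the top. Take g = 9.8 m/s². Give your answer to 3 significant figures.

v = 5.00 m/s

At the top: mg = mv_top²/r ⇒ v_top² = gr = 4.998 m²/s²
Energy from bottom to top (height 2r): ½mv_bot² = ½mv_top² + mg(2r)
v_bot² = gr + 4gr = 5gr = 24.99
v_bot = √(5gr) = 4.999 m/s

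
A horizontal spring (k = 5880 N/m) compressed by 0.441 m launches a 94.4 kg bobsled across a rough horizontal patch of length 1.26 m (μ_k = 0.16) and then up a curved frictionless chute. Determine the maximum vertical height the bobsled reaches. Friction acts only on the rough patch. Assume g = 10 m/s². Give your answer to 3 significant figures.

Spring energy: E₀ = ½kx² = ½(5880)(0.441)² = 571.77 J
Friction: W_f = μ_k mg d = (0.16)(94.4)(10)(1.26) = 190.3 J
Energy at base of ramp: E = 571.77 − 190.3 = 381.46 J
At max height all remaining energy is PE: mgh = E ⇒ h = E/(mg) = 381.46/(94.4 × 10) = 0.4041 m

h = 0.404 m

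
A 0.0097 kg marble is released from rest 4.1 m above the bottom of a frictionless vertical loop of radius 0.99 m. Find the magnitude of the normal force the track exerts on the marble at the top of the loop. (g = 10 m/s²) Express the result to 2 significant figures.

Energy from release to top (height 2r): mgh = ½mv_top² + mg(2r)
v_top² = 2g(h − 2r) = 2(10)(4.1 − 1.980) = 42.400 m²/s²
At the top, both N and weight point toward the centre: N + mg = mv_top²/r
N = m(v_top²/r − g) = 0.0097(42.400/0.99 − 10) = 0.3184 N

N = 0.32 N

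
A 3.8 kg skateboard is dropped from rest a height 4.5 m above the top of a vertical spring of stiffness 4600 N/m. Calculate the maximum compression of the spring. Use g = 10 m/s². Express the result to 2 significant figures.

Take the reference level at the top of the uncompressed spring. At max compression the skateboard has fallen H + x and is momentarily at rest:
mg(H + x) = ½kx²
½(4600)x² − (3.8)(10)x − (3.8)(10)(4.5) = 0
2300x² − 38.00x − 171.0 = 0
x = [38.00 + √(1444 + 1.5732e+06)]/(2 × 2300) = 0.2811 m

x = 0.28 m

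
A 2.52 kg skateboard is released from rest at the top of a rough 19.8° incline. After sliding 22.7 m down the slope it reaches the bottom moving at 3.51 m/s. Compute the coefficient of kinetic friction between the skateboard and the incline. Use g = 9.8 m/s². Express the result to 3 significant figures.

The energy dissipated by friction is the PE lost minus the KE gained:
mgL sinθ = 189.90 J; ½mv² = 15.523 J
W_f = 189.90 − 15.523 = 174.4 J
μ_k = W_f/(mg cosθ · L) = 174.4/(23.24 × 22.7) = 0.3306

μ_k = 0.331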